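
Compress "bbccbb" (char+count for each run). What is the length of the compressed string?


Input: bbccbb
Runs:
  'b' x 2 => "b2"
  'c' x 2 => "c2"
  'b' x 2 => "b2"
Compressed: "b2c2b2"
Compressed length: 6

6


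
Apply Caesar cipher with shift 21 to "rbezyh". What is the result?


Caesar cipher: shift "rbezyh" by 21
  'r' (pos 17) + 21 = pos 12 = 'm'
  'b' (pos 1) + 21 = pos 22 = 'w'
  'e' (pos 4) + 21 = pos 25 = 'z'
  'z' (pos 25) + 21 = pos 20 = 'u'
  'y' (pos 24) + 21 = pos 19 = 't'
  'h' (pos 7) + 21 = pos 2 = 'c'
Result: mwzutc

mwzutc


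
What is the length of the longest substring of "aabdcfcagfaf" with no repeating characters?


Input: "aabdcfcagfaf"
Sliding window (track last position of each char):
  Position 0 ('a'): window [0,0] length 1 -- new best
  Position 1 ('a'): repeat (last at 0), move window start to 1
  Position 1 ('a'): window [1,1] length 1
  Position 2 ('b'): window [1,2] length 2 -- new best
  Position 3 ('d'): window [1,3] length 3 -- new best
  Position 4 ('c'): window [1,4] length 4 -- new best
  Position 5 ('f'): window [1,5] length 5 -- new best
  Position 6 ('c'): repeat (last at 4), move window start to 5
  Position 6 ('c'): window [5,6] length 2
  Position 7 ('a'): window [5,7] length 3
  Position 8 ('g'): window [5,8] length 4
  Position 9 ('f'): repeat (last at 5), move window start to 6
  Position 9 ('f'): window [6,9] length 4
  Position 10 ('a'): repeat (last at 7), move window start to 8
  Position 10 ('a'): window [8,10] length 3
  Position 11 ('f'): repeat (last at 9), move window start to 10
  Position 11 ('f'): window [10,11] length 2
Longest substring with no repeats: "abdcf" with length 5

5


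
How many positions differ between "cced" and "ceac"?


Comparing "cced" and "ceac" position by position:
  Position 0: 'c' vs 'c' => same
  Position 1: 'c' vs 'e' => DIFFER
  Position 2: 'e' vs 'a' => DIFFER
  Position 3: 'd' vs 'c' => DIFFER
Positions that differ: 3

3


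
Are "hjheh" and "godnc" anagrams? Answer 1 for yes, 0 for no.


Strings: "hjheh", "godnc"
Sorted first:  ehhhj
Sorted second: cdgno
Differ at position 0: 'e' vs 'c' => not anagrams

0


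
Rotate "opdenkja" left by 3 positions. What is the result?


Input: "opdenkja", rotate left by 3
First 3 characters: "opd"
Remaining characters: "enkja"
Concatenate remaining + first: "enkja" + "opd" = "enkjaopd"

enkjaopd


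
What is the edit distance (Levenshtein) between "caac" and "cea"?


Computing edit distance: "caac" -> "cea"
DP table:
           c    e    a
      0    1    2    3
  c   1    0    1    2
  a   2    1    1    1
  a   3    2    2    1
  c   4    3    3    2
Edit distance = dp[4][3] = 2

2


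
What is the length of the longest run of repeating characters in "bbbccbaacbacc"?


Input: "bbbccbaacbacc"
Scanning for longest run:
  Position 1 ('b'): continues run of 'b', length=2
  Position 2 ('b'): continues run of 'b', length=3
  Position 3 ('c'): new char, reset run to 1
  Position 4 ('c'): continues run of 'c', length=2
  Position 5 ('b'): new char, reset run to 1
  Position 6 ('a'): new char, reset run to 1
  Position 7 ('a'): continues run of 'a', length=2
  Position 8 ('c'): new char, reset run to 1
  Position 9 ('b'): new char, reset run to 1
  Position 10 ('a'): new char, reset run to 1
  Position 11 ('c'): new char, reset run to 1
  Position 12 ('c'): continues run of 'c', length=2
Longest run: 'b' with length 3

3


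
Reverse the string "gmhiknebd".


Input: gmhiknebd
Reading characters right to left:
  Position 8: 'd'
  Position 7: 'b'
  Position 6: 'e'
  Position 5: 'n'
  Position 4: 'k'
  Position 3: 'i'
  Position 2: 'h'
  Position 1: 'm'
  Position 0: 'g'
Reversed: dbenkihmg

dbenkihmg


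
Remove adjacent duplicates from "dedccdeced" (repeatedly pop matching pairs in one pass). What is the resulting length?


Input: dedccdeced
Stack-based adjacent duplicate removal:
  Read 'd': push. Stack: d
  Read 'e': push. Stack: de
  Read 'd': push. Stack: ded
  Read 'c': push. Stack: dedc
  Read 'c': matches stack top 'c' => pop. Stack: ded
  Read 'd': matches stack top 'd' => pop. Stack: de
  Read 'e': matches stack top 'e' => pop. Stack: d
  Read 'c': push. Stack: dc
  Read 'e': push. Stack: dce
  Read 'd': push. Stack: dced
Final stack: "dced" (length 4)

4


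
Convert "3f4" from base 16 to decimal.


Input: "3f4" in base 16
Positional expansion:
  Digit '3' (value 3) x 16^2 = 768
  Digit 'f' (value 15) x 16^1 = 240
  Digit '4' (value 4) x 16^0 = 4
Sum = 1012

1012


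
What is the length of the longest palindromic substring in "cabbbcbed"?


Input: "cabbbcbed"
Checking substrings for palindromes:
  [2:5] "bbb" (len 3) => palindrome
  [4:7] "bcb" (len 3) => palindrome
  [2:4] "bb" (len 2) => palindrome
  [3:5] "bb" (len 2) => palindrome
Longest palindromic substring: "bbb" with length 3

3


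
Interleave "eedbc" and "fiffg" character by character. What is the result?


Interleaving "eedbc" and "fiffg":
  Position 0: 'e' from first, 'f' from second => "ef"
  Position 1: 'e' from first, 'i' from second => "ei"
  Position 2: 'd' from first, 'f' from second => "df"
  Position 3: 'b' from first, 'f' from second => "bf"
  Position 4: 'c' from first, 'g' from second => "cg"
Result: efeidfbfcg

efeidfbfcg


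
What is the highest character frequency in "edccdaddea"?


Input: edccdaddea
Character counts:
  'a': 2
  'c': 2
  'd': 4
  'e': 2
Maximum frequency: 4

4


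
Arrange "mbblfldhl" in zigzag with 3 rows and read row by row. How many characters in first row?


Zigzag "mbblfldhl" into 3 rows:
Placing characters:
  'm' => row 0
  'b' => row 1
  'b' => row 2
  'l' => row 1
  'f' => row 0
  'l' => row 1
  'd' => row 2
  'h' => row 1
  'l' => row 0
Rows:
  Row 0: "mfl"
  Row 1: "bllh"
  Row 2: "bd"
First row length: 3

3


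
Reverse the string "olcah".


Input: olcah
Reading characters right to left:
  Position 4: 'h'
  Position 3: 'a'
  Position 2: 'c'
  Position 1: 'l'
  Position 0: 'o'
Reversed: haclo

haclo


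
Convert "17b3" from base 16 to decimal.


Input: "17b3" in base 16
Positional expansion:
  Digit '1' (value 1) x 16^3 = 4096
  Digit '7' (value 7) x 16^2 = 1792
  Digit 'b' (value 11) x 16^1 = 176
  Digit '3' (value 3) x 16^0 = 3
Sum = 6067

6067


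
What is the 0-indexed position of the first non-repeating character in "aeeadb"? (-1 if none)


Input: aeeadb
Character frequencies:
  'a': 2
  'b': 1
  'd': 1
  'e': 2
Scanning left to right for freq == 1:
  Position 0 ('a'): freq=2, skip
  Position 1 ('e'): freq=2, skip
  Position 2 ('e'): freq=2, skip
  Position 3 ('a'): freq=2, skip
  Position 4 ('d'): unique! => answer = 4

4


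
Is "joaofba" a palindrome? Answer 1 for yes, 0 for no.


Input: joaofba
Reversed: abfoaoj
  Compare pos 0 ('j') with pos 6 ('a'): MISMATCH
  Compare pos 1 ('o') with pos 5 ('b'): MISMATCH
  Compare pos 2 ('a') with pos 4 ('f'): MISMATCH
Result: not a palindrome

0


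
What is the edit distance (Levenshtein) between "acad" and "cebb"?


Computing edit distance: "acad" -> "cebb"
DP table:
           c    e    b    b
      0    1    2    3    4
  a   1    1    2    3    4
  c   2    1    2    3    4
  a   3    2    2    3    4
  d   4    3    3    3    4
Edit distance = dp[4][4] = 4

4


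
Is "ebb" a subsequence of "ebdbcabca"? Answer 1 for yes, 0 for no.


Check if "ebb" is a subsequence of "ebdbcabca"
Greedy scan:
  Position 0 ('e'): matches sub[0] = 'e'
  Position 1 ('b'): matches sub[1] = 'b'
  Position 2 ('d'): no match needed
  Position 3 ('b'): matches sub[2] = 'b'
  Position 4 ('c'): no match needed
  Position 5 ('a'): no match needed
  Position 6 ('b'): no match needed
  Position 7 ('c'): no match needed
  Position 8 ('a'): no match needed
All 3 characters matched => is a subsequence

1


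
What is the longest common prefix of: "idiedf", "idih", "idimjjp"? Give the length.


Words: idiedf, idih, idimjjp
  Position 0: all 'i' => match
  Position 1: all 'd' => match
  Position 2: all 'i' => match
  Position 3: ('e', 'h', 'm') => mismatch, stop
LCP = "idi" (length 3)

3


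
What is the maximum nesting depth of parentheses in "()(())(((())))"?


Input: "()(())(((())))"
Tracking depth:
  Position 0 '(': depth becomes 1
  Position 1 ')': depth becomes 0
  Position 2 '(': depth becomes 1
  Position 3 '(': depth becomes 2
  Position 4 ')': depth becomes 1
  Position 5 ')': depth becomes 0
  Position 6 '(': depth becomes 1
  Position 7 '(': depth becomes 2
  Position 8 '(': depth becomes 3
  Position 9 '(': depth becomes 4
  Position 10 ')': depth becomes 3
  Position 11 ')': depth becomes 2
  Position 12 ')': depth becomes 1
  Position 13 ')': depth becomes 0
Maximum depth reached: 4

4


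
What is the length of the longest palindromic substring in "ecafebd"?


Input: "ecafebd"
Checking substrings for palindromes:
  No multi-char palindromic substrings found
Longest palindromic substring: "e" with length 1

1


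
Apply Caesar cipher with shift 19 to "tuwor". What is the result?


Caesar cipher: shift "tuwor" by 19
  't' (pos 19) + 19 = pos 12 = 'm'
  'u' (pos 20) + 19 = pos 13 = 'n'
  'w' (pos 22) + 19 = pos 15 = 'p'
  'o' (pos 14) + 19 = pos 7 = 'h'
  'r' (pos 17) + 19 = pos 10 = 'k'
Result: mnphk

mnphk


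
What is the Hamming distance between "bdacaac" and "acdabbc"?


Comparing "bdacaac" and "acdabbc" position by position:
  Position 0: 'b' vs 'a' => differ
  Position 1: 'd' vs 'c' => differ
  Position 2: 'a' vs 'd' => differ
  Position 3: 'c' vs 'a' => differ
  Position 4: 'a' vs 'b' => differ
  Position 5: 'a' vs 'b' => differ
  Position 6: 'c' vs 'c' => same
Total differences (Hamming distance): 6

6


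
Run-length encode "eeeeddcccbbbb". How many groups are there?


Input: eeeeddcccbbbb
Scanning for consecutive runs:
  Group 1: 'e' x 4 (positions 0-3)
  Group 2: 'd' x 2 (positions 4-5)
  Group 3: 'c' x 3 (positions 6-8)
  Group 4: 'b' x 4 (positions 9-12)
Total groups: 4

4


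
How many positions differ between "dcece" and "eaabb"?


Comparing "dcece" and "eaabb" position by position:
  Position 0: 'd' vs 'e' => DIFFER
  Position 1: 'c' vs 'a' => DIFFER
  Position 2: 'e' vs 'a' => DIFFER
  Position 3: 'c' vs 'b' => DIFFER
  Position 4: 'e' vs 'b' => DIFFER
Positions that differ: 5

5


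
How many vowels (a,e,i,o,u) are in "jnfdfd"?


Input: jnfdfd
Checking each character:
  'j' at position 0: consonant
  'n' at position 1: consonant
  'f' at position 2: consonant
  'd' at position 3: consonant
  'f' at position 4: consonant
  'd' at position 5: consonant
Total vowels: 0

0


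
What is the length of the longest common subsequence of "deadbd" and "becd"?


LCS of "deadbd" and "becd"
DP table:
           b    e    c    d
      0    0    0    0    0
  d   0    0    0    0    1
  e   0    0    1    1    1
  a   0    0    1    1    1
  d   0    0    1    1    2
  b   0    1    1    1    2
  d   0    1    1    1    2
LCS length = dp[6][4] = 2

2


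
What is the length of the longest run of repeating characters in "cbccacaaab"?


Input: "cbccacaaab"
Scanning for longest run:
  Position 1 ('b'): new char, reset run to 1
  Position 2 ('c'): new char, reset run to 1
  Position 3 ('c'): continues run of 'c', length=2
  Position 4 ('a'): new char, reset run to 1
  Position 5 ('c'): new char, reset run to 1
  Position 6 ('a'): new char, reset run to 1
  Position 7 ('a'): continues run of 'a', length=2
  Position 8 ('a'): continues run of 'a', length=3
  Position 9 ('b'): new char, reset run to 1
Longest run: 'a' with length 3

3


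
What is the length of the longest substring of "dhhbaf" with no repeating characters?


Input: "dhhbaf"
Sliding window (track last position of each char):
  Position 0 ('d'): window [0,0] length 1 -- new best
  Position 1 ('h'): window [0,1] length 2 -- new best
  Position 2 ('h'): repeat (last at 1), move window start to 2
  Position 2 ('h'): window [2,2] length 1
  Position 3 ('b'): window [2,3] length 2
  Position 4 ('a'): window [2,4] length 3 -- new best
  Position 5 ('f'): window [2,5] length 4 -- new best
Longest substring with no repeats: "hbaf" with length 4

4


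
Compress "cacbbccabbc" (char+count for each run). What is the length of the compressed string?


Input: cacbbccabbc
Runs:
  'c' x 1 => "c1"
  'a' x 1 => "a1"
  'c' x 1 => "c1"
  'b' x 2 => "b2"
  'c' x 2 => "c2"
  'a' x 1 => "a1"
  'b' x 2 => "b2"
  'c' x 1 => "c1"
Compressed: "c1a1c1b2c2a1b2c1"
Compressed length: 16

16


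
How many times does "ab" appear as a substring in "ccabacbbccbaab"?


Searching for "ab" in "ccabacbbccbaab"
Scanning each position:
  Position 0: "cc" => no
  Position 1: "ca" => no
  Position 2: "ab" => MATCH
  Position 3: "ba" => no
  Position 4: "ac" => no
  Position 5: "cb" => no
  Position 6: "bb" => no
  Position 7: "bc" => no
  Position 8: "cc" => no
  Position 9: "cb" => no
  Position 10: "ba" => no
  Position 11: "aa" => no
  Position 12: "ab" => MATCH
Total occurrences: 2

2


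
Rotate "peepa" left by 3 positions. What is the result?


Input: "peepa", rotate left by 3
First 3 characters: "pee"
Remaining characters: "pa"
Concatenate remaining + first: "pa" + "pee" = "papee"

papee


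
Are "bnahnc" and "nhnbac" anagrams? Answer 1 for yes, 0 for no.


Strings: "bnahnc", "nhnbac"
Sorted first:  abchnn
Sorted second: abchnn
Sorted forms match => anagrams

1


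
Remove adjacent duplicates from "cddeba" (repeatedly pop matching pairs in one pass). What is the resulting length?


Input: cddeba
Stack-based adjacent duplicate removal:
  Read 'c': push. Stack: c
  Read 'd': push. Stack: cd
  Read 'd': matches stack top 'd' => pop. Stack: c
  Read 'e': push. Stack: ce
  Read 'b': push. Stack: ceb
  Read 'a': push. Stack: ceba
Final stack: "ceba" (length 4)

4


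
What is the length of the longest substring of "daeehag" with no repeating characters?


Input: "daeehag"
Sliding window (track last position of each char):
  Position 0 ('d'): window [0,0] length 1 -- new best
  Position 1 ('a'): window [0,1] length 2 -- new best
  Position 2 ('e'): window [0,2] length 3 -- new best
  Position 3 ('e'): repeat (last at 2), move window start to 3
  Position 3 ('e'): window [3,3] length 1
  Position 4 ('h'): window [3,4] length 2
  Position 5 ('a'): window [3,5] length 3
  Position 6 ('g'): window [3,6] length 4 -- new best
Longest substring with no repeats: "ehag" with length 4

4


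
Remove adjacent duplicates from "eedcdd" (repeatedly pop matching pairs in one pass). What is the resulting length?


Input: eedcdd
Stack-based adjacent duplicate removal:
  Read 'e': push. Stack: e
  Read 'e': matches stack top 'e' => pop. Stack: (empty)
  Read 'd': push. Stack: d
  Read 'c': push. Stack: dc
  Read 'd': push. Stack: dcd
  Read 'd': matches stack top 'd' => pop. Stack: dc
Final stack: "dc" (length 2)

2


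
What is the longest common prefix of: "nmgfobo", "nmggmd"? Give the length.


Words: nmgfobo, nmggmd
  Position 0: all 'n' => match
  Position 1: all 'm' => match
  Position 2: all 'g' => match
  Position 3: ('f', 'g') => mismatch, stop
LCP = "nmg" (length 3)

3


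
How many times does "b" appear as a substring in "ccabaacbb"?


Searching for "b" in "ccabaacbb"
Scanning each position:
  Position 0: "c" => no
  Position 1: "c" => no
  Position 2: "a" => no
  Position 3: "b" => MATCH
  Position 4: "a" => no
  Position 5: "a" => no
  Position 6: "c" => no
  Position 7: "b" => MATCH
  Position 8: "b" => MATCH
Total occurrences: 3

3


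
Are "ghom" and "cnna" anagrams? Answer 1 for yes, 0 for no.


Strings: "ghom", "cnna"
Sorted first:  ghmo
Sorted second: acnn
Differ at position 0: 'g' vs 'a' => not anagrams

0


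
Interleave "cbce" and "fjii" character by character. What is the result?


Interleaving "cbce" and "fjii":
  Position 0: 'c' from first, 'f' from second => "cf"
  Position 1: 'b' from first, 'j' from second => "bj"
  Position 2: 'c' from first, 'i' from second => "ci"
  Position 3: 'e' from first, 'i' from second => "ei"
Result: cfbjciei

cfbjciei


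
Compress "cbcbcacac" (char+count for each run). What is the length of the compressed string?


Input: cbcbcacac
Runs:
  'c' x 1 => "c1"
  'b' x 1 => "b1"
  'c' x 1 => "c1"
  'b' x 1 => "b1"
  'c' x 1 => "c1"
  'a' x 1 => "a1"
  'c' x 1 => "c1"
  'a' x 1 => "a1"
  'c' x 1 => "c1"
Compressed: "c1b1c1b1c1a1c1a1c1"
Compressed length: 18

18


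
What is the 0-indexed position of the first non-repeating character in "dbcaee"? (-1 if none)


Input: dbcaee
Character frequencies:
  'a': 1
  'b': 1
  'c': 1
  'd': 1
  'e': 2
Scanning left to right for freq == 1:
  Position 0 ('d'): unique! => answer = 0

0


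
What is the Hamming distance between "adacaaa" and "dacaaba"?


Comparing "adacaaa" and "dacaaba" position by position:
  Position 0: 'a' vs 'd' => differ
  Position 1: 'd' vs 'a' => differ
  Position 2: 'a' vs 'c' => differ
  Position 3: 'c' vs 'a' => differ
  Position 4: 'a' vs 'a' => same
  Position 5: 'a' vs 'b' => differ
  Position 6: 'a' vs 'a' => same
Total differences (Hamming distance): 5

5


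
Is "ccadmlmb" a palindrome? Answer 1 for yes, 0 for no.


Input: ccadmlmb
Reversed: bmlmdacc
  Compare pos 0 ('c') with pos 7 ('b'): MISMATCH
  Compare pos 1 ('c') with pos 6 ('m'): MISMATCH
  Compare pos 2 ('a') with pos 5 ('l'): MISMATCH
  Compare pos 3 ('d') with pos 4 ('m'): MISMATCH
Result: not a palindrome

0


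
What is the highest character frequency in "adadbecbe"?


Input: adadbecbe
Character counts:
  'a': 2
  'b': 2
  'c': 1
  'd': 2
  'e': 2
Maximum frequency: 2

2


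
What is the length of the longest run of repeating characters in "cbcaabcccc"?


Input: "cbcaabcccc"
Scanning for longest run:
  Position 1 ('b'): new char, reset run to 1
  Position 2 ('c'): new char, reset run to 1
  Position 3 ('a'): new char, reset run to 1
  Position 4 ('a'): continues run of 'a', length=2
  Position 5 ('b'): new char, reset run to 1
  Position 6 ('c'): new char, reset run to 1
  Position 7 ('c'): continues run of 'c', length=2
  Position 8 ('c'): continues run of 'c', length=3
  Position 9 ('c'): continues run of 'c', length=4
Longest run: 'c' with length 4

4


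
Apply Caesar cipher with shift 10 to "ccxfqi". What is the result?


Caesar cipher: shift "ccxfqi" by 10
  'c' (pos 2) + 10 = pos 12 = 'm'
  'c' (pos 2) + 10 = pos 12 = 'm'
  'x' (pos 23) + 10 = pos 7 = 'h'
  'f' (pos 5) + 10 = pos 15 = 'p'
  'q' (pos 16) + 10 = pos 0 = 'a'
  'i' (pos 8) + 10 = pos 18 = 's'
Result: mmhpas

mmhpas


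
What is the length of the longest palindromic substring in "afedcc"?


Input: "afedcc"
Checking substrings for palindromes:
  [4:6] "cc" (len 2) => palindrome
Longest palindromic substring: "cc" with length 2

2


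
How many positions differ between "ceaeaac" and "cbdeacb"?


Comparing "ceaeaac" and "cbdeacb" position by position:
  Position 0: 'c' vs 'c' => same
  Position 1: 'e' vs 'b' => DIFFER
  Position 2: 'a' vs 'd' => DIFFER
  Position 3: 'e' vs 'e' => same
  Position 4: 'a' vs 'a' => same
  Position 5: 'a' vs 'c' => DIFFER
  Position 6: 'c' vs 'b' => DIFFER
Positions that differ: 4

4


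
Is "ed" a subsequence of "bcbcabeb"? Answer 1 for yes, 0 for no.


Check if "ed" is a subsequence of "bcbcabeb"
Greedy scan:
  Position 0 ('b'): no match needed
  Position 1 ('c'): no match needed
  Position 2 ('b'): no match needed
  Position 3 ('c'): no match needed
  Position 4 ('a'): no match needed
  Position 5 ('b'): no match needed
  Position 6 ('e'): matches sub[0] = 'e'
  Position 7 ('b'): no match needed
Only matched 1/2 characters => not a subsequence

0


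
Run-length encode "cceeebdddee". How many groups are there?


Input: cceeebdddee
Scanning for consecutive runs:
  Group 1: 'c' x 2 (positions 0-1)
  Group 2: 'e' x 3 (positions 2-4)
  Group 3: 'b' x 1 (positions 5-5)
  Group 4: 'd' x 3 (positions 6-8)
  Group 5: 'e' x 2 (positions 9-10)
Total groups: 5

5


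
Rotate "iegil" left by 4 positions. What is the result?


Input: "iegil", rotate left by 4
First 4 characters: "iegi"
Remaining characters: "l"
Concatenate remaining + first: "l" + "iegi" = "liegi"

liegi


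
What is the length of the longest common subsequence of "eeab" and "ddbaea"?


LCS of "eeab" and "ddbaea"
DP table:
           d    d    b    a    e    a
      0    0    0    0    0    0    0
  e   0    0    0    0    0    1    1
  e   0    0    0    0    0    1    1
  a   0    0    0    0    1    1    2
  b   0    0    0    1    1    1    2
LCS length = dp[4][6] = 2

2


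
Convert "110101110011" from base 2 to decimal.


Input: "110101110011" in base 2
Positional expansion:
  Digit '1' (value 1) x 2^11 = 2048
  Digit '1' (value 1) x 2^10 = 1024
  Digit '0' (value 0) x 2^9 = 0
  Digit '1' (value 1) x 2^8 = 256
  Digit '0' (value 0) x 2^7 = 0
  Digit '1' (value 1) x 2^6 = 64
  Digit '1' (value 1) x 2^5 = 32
  Digit '1' (value 1) x 2^4 = 16
  Digit '0' (value 0) x 2^3 = 0
  Digit '0' (value 0) x 2^2 = 0
  Digit '1' (value 1) x 2^1 = 2
  Digit '1' (value 1) x 2^0 = 1
Sum = 3443

3443


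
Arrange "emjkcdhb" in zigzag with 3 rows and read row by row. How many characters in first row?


Zigzag "emjkcdhb" into 3 rows:
Placing characters:
  'e' => row 0
  'm' => row 1
  'j' => row 2
  'k' => row 1
  'c' => row 0
  'd' => row 1
  'h' => row 2
  'b' => row 1
Rows:
  Row 0: "ec"
  Row 1: "mkdb"
  Row 2: "jh"
First row length: 2

2


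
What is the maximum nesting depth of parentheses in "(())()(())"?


Input: "(())()(())"
Tracking depth:
  Position 0 '(': depth becomes 1
  Position 1 '(': depth becomes 2
  Position 2 ')': depth becomes 1
  Position 3 ')': depth becomes 0
  Position 4 '(': depth becomes 1
  Position 5 ')': depth becomes 0
  Position 6 '(': depth becomes 1
  Position 7 '(': depth becomes 2
  Position 8 ')': depth becomes 1
  Position 9 ')': depth becomes 0
Maximum depth reached: 2

2


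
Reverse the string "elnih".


Input: elnih
Reading characters right to left:
  Position 4: 'h'
  Position 3: 'i'
  Position 2: 'n'
  Position 1: 'l'
  Position 0: 'e'
Reversed: hinle

hinle


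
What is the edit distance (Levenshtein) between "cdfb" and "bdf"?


Computing edit distance: "cdfb" -> "bdf"
DP table:
           b    d    f
      0    1    2    3
  c   1    1    2    3
  d   2    2    1    2
  f   3    3    2    1
  b   4    3    3    2
Edit distance = dp[4][3] = 2

2


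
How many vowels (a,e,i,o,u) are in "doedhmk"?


Input: doedhmk
Checking each character:
  'd' at position 0: consonant
  'o' at position 1: vowel (running total: 1)
  'e' at position 2: vowel (running total: 2)
  'd' at position 3: consonant
  'h' at position 4: consonant
  'm' at position 5: consonant
  'k' at position 6: consonant
Total vowels: 2

2


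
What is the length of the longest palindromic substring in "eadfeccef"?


Input: "eadfeccef"
Checking substrings for palindromes:
  [3:9] "feccef" (len 6) => palindrome
  [4:8] "ecce" (len 4) => palindrome
  [5:7] "cc" (len 2) => palindrome
Longest palindromic substring: "feccef" with length 6

6


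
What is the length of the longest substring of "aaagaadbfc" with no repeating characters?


Input: "aaagaadbfc"
Sliding window (track last position of each char):
  Position 0 ('a'): window [0,0] length 1 -- new best
  Position 1 ('a'): repeat (last at 0), move window start to 1
  Position 1 ('a'): window [1,1] length 1
  Position 2 ('a'): repeat (last at 1), move window start to 2
  Position 2 ('a'): window [2,2] length 1
  Position 3 ('g'): window [2,3] length 2 -- new best
  Position 4 ('a'): repeat (last at 2), move window start to 3
  Position 4 ('a'): window [3,4] length 2
  Position 5 ('a'): repeat (last at 4), move window start to 5
  Position 5 ('a'): window [5,5] length 1
  Position 6 ('d'): window [5,6] length 2
  Position 7 ('b'): window [5,7] length 3 -- new best
  Position 8 ('f'): window [5,8] length 4 -- new best
  Position 9 ('c'): window [5,9] length 5 -- new best
Longest substring with no repeats: "adbfc" with length 5

5


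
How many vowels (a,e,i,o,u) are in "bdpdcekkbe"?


Input: bdpdcekkbe
Checking each character:
  'b' at position 0: consonant
  'd' at position 1: consonant
  'p' at position 2: consonant
  'd' at position 3: consonant
  'c' at position 4: consonant
  'e' at position 5: vowel (running total: 1)
  'k' at position 6: consonant
  'k' at position 7: consonant
  'b' at position 8: consonant
  'e' at position 9: vowel (running total: 2)
Total vowels: 2

2


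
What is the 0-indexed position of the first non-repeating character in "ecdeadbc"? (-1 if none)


Input: ecdeadbc
Character frequencies:
  'a': 1
  'b': 1
  'c': 2
  'd': 2
  'e': 2
Scanning left to right for freq == 1:
  Position 0 ('e'): freq=2, skip
  Position 1 ('c'): freq=2, skip
  Position 2 ('d'): freq=2, skip
  Position 3 ('e'): freq=2, skip
  Position 4 ('a'): unique! => answer = 4

4


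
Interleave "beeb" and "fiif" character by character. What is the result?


Interleaving "beeb" and "fiif":
  Position 0: 'b' from first, 'f' from second => "bf"
  Position 1: 'e' from first, 'i' from second => "ei"
  Position 2: 'e' from first, 'i' from second => "ei"
  Position 3: 'b' from first, 'f' from second => "bf"
Result: bfeieibf

bfeieibf


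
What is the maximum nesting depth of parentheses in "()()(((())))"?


Input: "()()(((())))"
Tracking depth:
  Position 0 '(': depth becomes 1
  Position 1 ')': depth becomes 0
  Position 2 '(': depth becomes 1
  Position 3 ')': depth becomes 0
  Position 4 '(': depth becomes 1
  Position 5 '(': depth becomes 2
  Position 6 '(': depth becomes 3
  Position 7 '(': depth becomes 4
  Position 8 ')': depth becomes 3
  Position 9 ')': depth becomes 2
  Position 10 ')': depth becomes 1
  Position 11 ')': depth becomes 0
Maximum depth reached: 4

4


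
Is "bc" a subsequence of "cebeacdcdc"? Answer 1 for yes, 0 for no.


Check if "bc" is a subsequence of "cebeacdcdc"
Greedy scan:
  Position 0 ('c'): no match needed
  Position 1 ('e'): no match needed
  Position 2 ('b'): matches sub[0] = 'b'
  Position 3 ('e'): no match needed
  Position 4 ('a'): no match needed
  Position 5 ('c'): matches sub[1] = 'c'
  Position 6 ('d'): no match needed
  Position 7 ('c'): no match needed
  Position 8 ('d'): no match needed
  Position 9 ('c'): no match needed
All 2 characters matched => is a subsequence

1


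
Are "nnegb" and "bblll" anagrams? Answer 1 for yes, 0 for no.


Strings: "nnegb", "bblll"
Sorted first:  begnn
Sorted second: bblll
Differ at position 1: 'e' vs 'b' => not anagrams

0


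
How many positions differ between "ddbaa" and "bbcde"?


Comparing "ddbaa" and "bbcde" position by position:
  Position 0: 'd' vs 'b' => DIFFER
  Position 1: 'd' vs 'b' => DIFFER
  Position 2: 'b' vs 'c' => DIFFER
  Position 3: 'a' vs 'd' => DIFFER
  Position 4: 'a' vs 'e' => DIFFER
Positions that differ: 5

5


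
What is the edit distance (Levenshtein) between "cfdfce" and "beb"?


Computing edit distance: "cfdfce" -> "beb"
DP table:
           b    e    b
      0    1    2    3
  c   1    1    2    3
  f   2    2    2    3
  d   3    3    3    3
  f   4    4    4    4
  c   5    5    5    5
  e   6    6    5    6
Edit distance = dp[6][3] = 6

6


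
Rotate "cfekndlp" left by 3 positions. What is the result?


Input: "cfekndlp", rotate left by 3
First 3 characters: "cfe"
Remaining characters: "kndlp"
Concatenate remaining + first: "kndlp" + "cfe" = "kndlpcfe"

kndlpcfe


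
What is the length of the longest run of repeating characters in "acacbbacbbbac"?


Input: "acacbbacbbbac"
Scanning for longest run:
  Position 1 ('c'): new char, reset run to 1
  Position 2 ('a'): new char, reset run to 1
  Position 3 ('c'): new char, reset run to 1
  Position 4 ('b'): new char, reset run to 1
  Position 5 ('b'): continues run of 'b', length=2
  Position 6 ('a'): new char, reset run to 1
  Position 7 ('c'): new char, reset run to 1
  Position 8 ('b'): new char, reset run to 1
  Position 9 ('b'): continues run of 'b', length=2
  Position 10 ('b'): continues run of 'b', length=3
  Position 11 ('a'): new char, reset run to 1
  Position 12 ('c'): new char, reset run to 1
Longest run: 'b' with length 3

3


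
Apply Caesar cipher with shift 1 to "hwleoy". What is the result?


Caesar cipher: shift "hwleoy" by 1
  'h' (pos 7) + 1 = pos 8 = 'i'
  'w' (pos 22) + 1 = pos 23 = 'x'
  'l' (pos 11) + 1 = pos 12 = 'm'
  'e' (pos 4) + 1 = pos 5 = 'f'
  'o' (pos 14) + 1 = pos 15 = 'p'
  'y' (pos 24) + 1 = pos 25 = 'z'
Result: ixmfpz

ixmfpz


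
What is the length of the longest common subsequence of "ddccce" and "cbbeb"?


LCS of "ddccce" and "cbbeb"
DP table:
           c    b    b    e    b
      0    0    0    0    0    0
  d   0    0    0    0    0    0
  d   0    0    0    0    0    0
  c   0    1    1    1    1    1
  c   0    1    1    1    1    1
  c   0    1    1    1    1    1
  e   0    1    1    1    2    2
LCS length = dp[6][5] = 2

2


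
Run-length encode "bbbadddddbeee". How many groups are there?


Input: bbbadddddbeee
Scanning for consecutive runs:
  Group 1: 'b' x 3 (positions 0-2)
  Group 2: 'a' x 1 (positions 3-3)
  Group 3: 'd' x 5 (positions 4-8)
  Group 4: 'b' x 1 (positions 9-9)
  Group 5: 'e' x 3 (positions 10-12)
Total groups: 5

5


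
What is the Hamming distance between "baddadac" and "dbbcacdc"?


Comparing "baddadac" and "dbbcacdc" position by position:
  Position 0: 'b' vs 'd' => differ
  Position 1: 'a' vs 'b' => differ
  Position 2: 'd' vs 'b' => differ
  Position 3: 'd' vs 'c' => differ
  Position 4: 'a' vs 'a' => same
  Position 5: 'd' vs 'c' => differ
  Position 6: 'a' vs 'd' => differ
  Position 7: 'c' vs 'c' => same
Total differences (Hamming distance): 6

6


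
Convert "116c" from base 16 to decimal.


Input: "116c" in base 16
Positional expansion:
  Digit '1' (value 1) x 16^3 = 4096
  Digit '1' (value 1) x 16^2 = 256
  Digit '6' (value 6) x 16^1 = 96
  Digit 'c' (value 12) x 16^0 = 12
Sum = 4460

4460


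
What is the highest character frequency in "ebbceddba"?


Input: ebbceddba
Character counts:
  'a': 1
  'b': 3
  'c': 1
  'd': 2
  'e': 2
Maximum frequency: 3

3


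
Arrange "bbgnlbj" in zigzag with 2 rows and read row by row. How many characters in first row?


Zigzag "bbgnlbj" into 2 rows:
Placing characters:
  'b' => row 0
  'b' => row 1
  'g' => row 0
  'n' => row 1
  'l' => row 0
  'b' => row 1
  'j' => row 0
Rows:
  Row 0: "bglj"
  Row 1: "bnb"
First row length: 4

4


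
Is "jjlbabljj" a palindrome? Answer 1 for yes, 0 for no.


Input: jjlbabljj
Reversed: jjlbabljj
  Compare pos 0 ('j') with pos 8 ('j'): match
  Compare pos 1 ('j') with pos 7 ('j'): match
  Compare pos 2 ('l') with pos 6 ('l'): match
  Compare pos 3 ('b') with pos 5 ('b'): match
Result: palindrome

1


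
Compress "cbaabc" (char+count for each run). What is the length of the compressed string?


Input: cbaabc
Runs:
  'c' x 1 => "c1"
  'b' x 1 => "b1"
  'a' x 2 => "a2"
  'b' x 1 => "b1"
  'c' x 1 => "c1"
Compressed: "c1b1a2b1c1"
Compressed length: 10

10


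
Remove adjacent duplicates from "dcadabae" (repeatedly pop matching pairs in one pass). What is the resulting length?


Input: dcadabae
Stack-based adjacent duplicate removal:
  Read 'd': push. Stack: d
  Read 'c': push. Stack: dc
  Read 'a': push. Stack: dca
  Read 'd': push. Stack: dcad
  Read 'a': push. Stack: dcada
  Read 'b': push. Stack: dcadab
  Read 'a': push. Stack: dcadaba
  Read 'e': push. Stack: dcadabae
Final stack: "dcadabae" (length 8)

8


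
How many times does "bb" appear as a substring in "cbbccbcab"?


Searching for "bb" in "cbbccbcab"
Scanning each position:
  Position 0: "cb" => no
  Position 1: "bb" => MATCH
  Position 2: "bc" => no
  Position 3: "cc" => no
  Position 4: "cb" => no
  Position 5: "bc" => no
  Position 6: "ca" => no
  Position 7: "ab" => no
Total occurrences: 1

1


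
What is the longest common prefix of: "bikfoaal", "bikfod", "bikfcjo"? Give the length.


Words: bikfoaal, bikfod, bikfcjo
  Position 0: all 'b' => match
  Position 1: all 'i' => match
  Position 2: all 'k' => match
  Position 3: all 'f' => match
  Position 4: ('o', 'o', 'c') => mismatch, stop
LCP = "bikf" (length 4)

4


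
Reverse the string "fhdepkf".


Input: fhdepkf
Reading characters right to left:
  Position 6: 'f'
  Position 5: 'k'
  Position 4: 'p'
  Position 3: 'e'
  Position 2: 'd'
  Position 1: 'h'
  Position 0: 'f'
Reversed: fkpedhf

fkpedhf


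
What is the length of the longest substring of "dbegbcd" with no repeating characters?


Input: "dbegbcd"
Sliding window (track last position of each char):
  Position 0 ('d'): window [0,0] length 1 -- new best
  Position 1 ('b'): window [0,1] length 2 -- new best
  Position 2 ('e'): window [0,2] length 3 -- new best
  Position 3 ('g'): window [0,3] length 4 -- new best
  Position 4 ('b'): repeat (last at 1), move window start to 2
  Position 4 ('b'): window [2,4] length 3
  Position 5 ('c'): window [2,5] length 4
  Position 6 ('d'): window [2,6] length 5 -- new best
Longest substring with no repeats: "egbcd" with length 5

5


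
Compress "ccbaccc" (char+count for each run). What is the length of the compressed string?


Input: ccbaccc
Runs:
  'c' x 2 => "c2"
  'b' x 1 => "b1"
  'a' x 1 => "a1"
  'c' x 3 => "c3"
Compressed: "c2b1a1c3"
Compressed length: 8

8


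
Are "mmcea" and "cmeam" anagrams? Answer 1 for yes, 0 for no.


Strings: "mmcea", "cmeam"
Sorted first:  acemm
Sorted second: acemm
Sorted forms match => anagrams

1


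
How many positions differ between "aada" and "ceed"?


Comparing "aada" and "ceed" position by position:
  Position 0: 'a' vs 'c' => DIFFER
  Position 1: 'a' vs 'e' => DIFFER
  Position 2: 'd' vs 'e' => DIFFER
  Position 3: 'a' vs 'd' => DIFFER
Positions that differ: 4

4


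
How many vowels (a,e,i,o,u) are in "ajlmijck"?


Input: ajlmijck
Checking each character:
  'a' at position 0: vowel (running total: 1)
  'j' at position 1: consonant
  'l' at position 2: consonant
  'm' at position 3: consonant
  'i' at position 4: vowel (running total: 2)
  'j' at position 5: consonant
  'c' at position 6: consonant
  'k' at position 7: consonant
Total vowels: 2

2


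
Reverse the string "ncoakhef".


Input: ncoakhef
Reading characters right to left:
  Position 7: 'f'
  Position 6: 'e'
  Position 5: 'h'
  Position 4: 'k'
  Position 3: 'a'
  Position 2: 'o'
  Position 1: 'c'
  Position 0: 'n'
Reversed: fehkaocn

fehkaocn


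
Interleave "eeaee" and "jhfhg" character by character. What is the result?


Interleaving "eeaee" and "jhfhg":
  Position 0: 'e' from first, 'j' from second => "ej"
  Position 1: 'e' from first, 'h' from second => "eh"
  Position 2: 'a' from first, 'f' from second => "af"
  Position 3: 'e' from first, 'h' from second => "eh"
  Position 4: 'e' from first, 'g' from second => "eg"
Result: ejehafeheg

ejehafeheg


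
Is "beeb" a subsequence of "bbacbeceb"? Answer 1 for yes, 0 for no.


Check if "beeb" is a subsequence of "bbacbeceb"
Greedy scan:
  Position 0 ('b'): matches sub[0] = 'b'
  Position 1 ('b'): no match needed
  Position 2 ('a'): no match needed
  Position 3 ('c'): no match needed
  Position 4 ('b'): no match needed
  Position 5 ('e'): matches sub[1] = 'e'
  Position 6 ('c'): no match needed
  Position 7 ('e'): matches sub[2] = 'e'
  Position 8 ('b'): matches sub[3] = 'b'
All 4 characters matched => is a subsequence

1


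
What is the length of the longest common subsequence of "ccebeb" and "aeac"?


LCS of "ccebeb" and "aeac"
DP table:
           a    e    a    c
      0    0    0    0    0
  c   0    0    0    0    1
  c   0    0    0    0    1
  e   0    0    1    1    1
  b   0    0    1    1    1
  e   0    0    1    1    1
  b   0    0    1    1    1
LCS length = dp[6][4] = 1

1


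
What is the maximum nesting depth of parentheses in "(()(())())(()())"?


Input: "(()(())())(()())"
Tracking depth:
  Position 0 '(': depth becomes 1
  Position 1 '(': depth becomes 2
  Position 2 ')': depth becomes 1
  Position 3 '(': depth becomes 2
  Position 4 '(': depth becomes 3
  Position 5 ')': depth becomes 2
  Position 6 ')': depth becomes 1
  Position 7 '(': depth becomes 2
  Position 8 ')': depth becomes 1
  Position 9 ')': depth becomes 0
  Position 10 '(': depth becomes 1
  Position 11 '(': depth becomes 2
  Position 12 ')': depth becomes 1
  Position 13 '(': depth becomes 2
  Position 14 ')': depth becomes 1
  Position 15 ')': depth becomes 0
Maximum depth reached: 3

3


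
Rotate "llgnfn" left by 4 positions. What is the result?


Input: "llgnfn", rotate left by 4
First 4 characters: "llgn"
Remaining characters: "fn"
Concatenate remaining + first: "fn" + "llgn" = "fnllgn"

fnllgn


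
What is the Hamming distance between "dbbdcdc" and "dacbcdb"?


Comparing "dbbdcdc" and "dacbcdb" position by position:
  Position 0: 'd' vs 'd' => same
  Position 1: 'b' vs 'a' => differ
  Position 2: 'b' vs 'c' => differ
  Position 3: 'd' vs 'b' => differ
  Position 4: 'c' vs 'c' => same
  Position 5: 'd' vs 'd' => same
  Position 6: 'c' vs 'b' => differ
Total differences (Hamming distance): 4

4


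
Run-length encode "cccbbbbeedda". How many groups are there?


Input: cccbbbbeedda
Scanning for consecutive runs:
  Group 1: 'c' x 3 (positions 0-2)
  Group 2: 'b' x 4 (positions 3-6)
  Group 3: 'e' x 2 (positions 7-8)
  Group 4: 'd' x 2 (positions 9-10)
  Group 5: 'a' x 1 (positions 11-11)
Total groups: 5

5


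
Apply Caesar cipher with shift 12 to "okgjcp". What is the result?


Caesar cipher: shift "okgjcp" by 12
  'o' (pos 14) + 12 = pos 0 = 'a'
  'k' (pos 10) + 12 = pos 22 = 'w'
  'g' (pos 6) + 12 = pos 18 = 's'
  'j' (pos 9) + 12 = pos 21 = 'v'
  'c' (pos 2) + 12 = pos 14 = 'o'
  'p' (pos 15) + 12 = pos 1 = 'b'
Result: awsvob

awsvob


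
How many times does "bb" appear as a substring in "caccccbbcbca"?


Searching for "bb" in "caccccbbcbca"
Scanning each position:
  Position 0: "ca" => no
  Position 1: "ac" => no
  Position 2: "cc" => no
  Position 3: "cc" => no
  Position 4: "cc" => no
  Position 5: "cb" => no
  Position 6: "bb" => MATCH
  Position 7: "bc" => no
  Position 8: "cb" => no
  Position 9: "bc" => no
  Position 10: "ca" => no
Total occurrences: 1

1


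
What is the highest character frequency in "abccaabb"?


Input: abccaabb
Character counts:
  'a': 3
  'b': 3
  'c': 2
Maximum frequency: 3

3


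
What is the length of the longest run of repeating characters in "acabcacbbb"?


Input: "acabcacbbb"
Scanning for longest run:
  Position 1 ('c'): new char, reset run to 1
  Position 2 ('a'): new char, reset run to 1
  Position 3 ('b'): new char, reset run to 1
  Position 4 ('c'): new char, reset run to 1
  Position 5 ('a'): new char, reset run to 1
  Position 6 ('c'): new char, reset run to 1
  Position 7 ('b'): new char, reset run to 1
  Position 8 ('b'): continues run of 'b', length=2
  Position 9 ('b'): continues run of 'b', length=3
Longest run: 'b' with length 3

3


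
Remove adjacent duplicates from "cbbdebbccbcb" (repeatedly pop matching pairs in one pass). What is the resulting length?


Input: cbbdebbccbcb
Stack-based adjacent duplicate removal:
  Read 'c': push. Stack: c
  Read 'b': push. Stack: cb
  Read 'b': matches stack top 'b' => pop. Stack: c
  Read 'd': push. Stack: cd
  Read 'e': push. Stack: cde
  Read 'b': push. Stack: cdeb
  Read 'b': matches stack top 'b' => pop. Stack: cde
  Read 'c': push. Stack: cdec
  Read 'c': matches stack top 'c' => pop. Stack: cde
  Read 'b': push. Stack: cdeb
  Read 'c': push. Stack: cdebc
  Read 'b': push. Stack: cdebcb
Final stack: "cdebcb" (length 6)

6


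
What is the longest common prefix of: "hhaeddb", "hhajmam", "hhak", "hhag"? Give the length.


Words: hhaeddb, hhajmam, hhak, hhag
  Position 0: all 'h' => match
  Position 1: all 'h' => match
  Position 2: all 'a' => match
  Position 3: ('e', 'j', 'k', 'g') => mismatch, stop
LCP = "hha" (length 3)

3


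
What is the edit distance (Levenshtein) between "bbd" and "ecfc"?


Computing edit distance: "bbd" -> "ecfc"
DP table:
           e    c    f    c
      0    1    2    3    4
  b   1    1    2    3    4
  b   2    2    2    3    4
  d   3    3    3    3    4
Edit distance = dp[3][4] = 4

4
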